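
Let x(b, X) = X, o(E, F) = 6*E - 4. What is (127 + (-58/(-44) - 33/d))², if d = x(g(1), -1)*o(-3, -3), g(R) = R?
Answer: 1946025/121 ≈ 16083.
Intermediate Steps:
o(E, F) = -4 + 6*E
d = 22 (d = -(-4 + 6*(-3)) = -(-4 - 18) = -1*(-22) = 22)
(127 + (-58/(-44) - 33/d))² = (127 + (-58/(-44) - 33/22))² = (127 + (-58*(-1/44) - 33*1/22))² = (127 + (29/22 - 3/2))² = (127 - 2/11)² = (1395/11)² = 1946025/121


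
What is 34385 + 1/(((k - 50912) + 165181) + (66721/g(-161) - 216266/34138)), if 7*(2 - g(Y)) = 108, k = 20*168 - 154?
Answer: 6206657656369911/180504803105 ≈ 34385.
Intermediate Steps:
k = 3206 (k = 3360 - 154 = 3206)
g(Y) = -94/7 (g(Y) = 2 - ⅐*108 = 2 - 108/7 = -94/7)
34385 + 1/(((k - 50912) + 165181) + (66721/g(-161) - 216266/34138)) = 34385 + 1/(((3206 - 50912) + 165181) + (66721/(-94/7) - 216266/34138)) = 34385 + 1/((-47706 + 165181) + (66721*(-7/94) - 216266*1/34138)) = 34385 + 1/(117475 + (-467047/94 - 108133/17069)) = 34385 + 1/(117475 - 7982189745/1604486) = 34385 + 1/(180504803105/1604486) = 34385 + 1604486/180504803105 = 6206657656369911/180504803105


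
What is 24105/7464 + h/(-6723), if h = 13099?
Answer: 21428993/16726824 ≈ 1.2811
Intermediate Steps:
24105/7464 + h/(-6723) = 24105/7464 + 13099/(-6723) = 24105*(1/7464) + 13099*(-1/6723) = 8035/2488 - 13099/6723 = 21428993/16726824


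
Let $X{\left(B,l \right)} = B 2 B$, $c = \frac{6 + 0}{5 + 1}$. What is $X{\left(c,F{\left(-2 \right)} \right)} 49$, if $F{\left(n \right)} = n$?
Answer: $98$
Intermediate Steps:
$c = 1$ ($c = \frac{6}{6} = 6 \cdot \frac{1}{6} = 1$)
$X{\left(B,l \right)} = 2 B^{2}$
$X{\left(c,F{\left(-2 \right)} \right)} 49 = 2 \cdot 1^{2} \cdot 49 = 2 \cdot 1 \cdot 49 = 2 \cdot 49 = 98$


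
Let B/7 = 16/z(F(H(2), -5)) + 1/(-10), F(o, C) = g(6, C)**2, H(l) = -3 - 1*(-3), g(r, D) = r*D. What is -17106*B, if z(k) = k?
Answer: 738409/75 ≈ 9845.5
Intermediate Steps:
g(r, D) = D*r
H(l) = 0 (H(l) = -3 + 3 = 0)
F(o, C) = 36*C**2 (F(o, C) = (C*6)**2 = (6*C)**2 = 36*C**2)
B = -259/450 (B = 7*(16/((36*(-5)**2)) + 1/(-10)) = 7*(16/((36*25)) + 1*(-1/10)) = 7*(16/900 - 1/10) = 7*(16*(1/900) - 1/10) = 7*(4/225 - 1/10) = 7*(-37/450) = -259/450 ≈ -0.57556)
-17106*B = -17106*(-259/450) = 738409/75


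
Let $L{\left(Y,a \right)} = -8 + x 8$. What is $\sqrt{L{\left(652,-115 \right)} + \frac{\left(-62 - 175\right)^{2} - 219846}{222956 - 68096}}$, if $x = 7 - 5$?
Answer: $\frac{\sqrt{4625164905}}{25810} \approx 2.635$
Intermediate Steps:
$x = 2$
$L{\left(Y,a \right)} = 8$ ($L{\left(Y,a \right)} = -8 + 2 \cdot 8 = -8 + 16 = 8$)
$\sqrt{L{\left(652,-115 \right)} + \frac{\left(-62 - 175\right)^{2} - 219846}{222956 - 68096}} = \sqrt{8 + \frac{\left(-62 - 175\right)^{2} - 219846}{222956 - 68096}} = \sqrt{8 + \frac{\left(-237\right)^{2} - 219846}{154860}} = \sqrt{8 + \left(56169 - 219846\right) \frac{1}{154860}} = \sqrt{8 - \frac{54559}{51620}} = \sqrt{\frac{358401}{51620}} = \frac{\sqrt{4625164905}}{25810}$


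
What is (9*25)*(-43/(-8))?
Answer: 9675/8 ≈ 1209.4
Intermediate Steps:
(9*25)*(-43/(-8)) = 225*(-43*(-1/8)) = 225*(43/8) = 9675/8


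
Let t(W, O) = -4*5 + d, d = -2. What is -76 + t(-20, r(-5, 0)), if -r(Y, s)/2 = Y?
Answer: -98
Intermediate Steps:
r(Y, s) = -2*Y
t(W, O) = -22 (t(W, O) = -4*5 - 2 = -20 - 2 = -22)
-76 + t(-20, r(-5, 0)) = -76 - 22 = -98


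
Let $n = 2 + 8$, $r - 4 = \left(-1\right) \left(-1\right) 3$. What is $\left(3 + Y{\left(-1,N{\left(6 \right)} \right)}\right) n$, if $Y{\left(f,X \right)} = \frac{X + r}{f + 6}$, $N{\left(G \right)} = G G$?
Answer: $116$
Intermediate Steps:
$r = 7$ ($r = 4 + \left(-1\right) \left(-1\right) 3 = 4 + 1 \cdot 3 = 4 + 3 = 7$)
$N{\left(G \right)} = G^{2}$
$Y{\left(f,X \right)} = \frac{7 + X}{6 + f}$ ($Y{\left(f,X \right)} = \frac{X + 7}{f + 6} = \frac{7 + X}{6 + f}$)
$n = 10$
$\left(3 + Y{\left(-1,N{\left(6 \right)} \right)}\right) n = \left(3 + \frac{7 + 6^{2}}{6 - 1}\right) 10 = \left(3 + \frac{7 + 36}{5}\right) 10 = \left(3 + \frac{1}{5} \cdot 43\right) 10 = \left(3 + \frac{43}{5}\right) 10 = \frac{58}{5} \cdot 10 = 116$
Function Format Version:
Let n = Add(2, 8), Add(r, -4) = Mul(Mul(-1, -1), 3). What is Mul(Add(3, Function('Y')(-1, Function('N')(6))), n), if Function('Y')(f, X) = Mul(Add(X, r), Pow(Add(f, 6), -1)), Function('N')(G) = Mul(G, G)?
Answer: 116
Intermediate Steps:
r = 7 (r = Add(4, Mul(Mul(-1, -1), 3)) = Add(4, Mul(1, 3)) = Add(4, 3) = 7)
Function('N')(G) = Pow(G, 2)
Function('Y')(f, X) = Mul(Pow(Add(6, f), -1), Add(7, X)) (Function('Y')(f, X) = Mul(Add(X, 7), Pow(Add(f, 6), -1)) = Mul(Add(7, X), Pow(Add(6, f), -1)) = Mul(Pow(Add(6, f), -1), Add(7, X)))
n = 10
Mul(Add(3, Function('Y')(-1, Function('N')(6))), n) = Mul(Add(3, Mul(Pow(Add(6, -1), -1), Add(7, Pow(6, 2)))), 10) = Mul(Add(3, Mul(Pow(5, -1), Add(7, 36))), 10) = Mul(Add(3, Mul(Rational(1, 5), 43)), 10) = Mul(Add(3, Rational(43, 5)), 10) = Mul(Rational(58, 5), 10) = 116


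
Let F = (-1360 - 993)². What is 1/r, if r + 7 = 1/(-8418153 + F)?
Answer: -2881544/20170809 ≈ -0.14286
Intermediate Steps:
F = 5536609 (F = (-2353)² = 5536609)
r = -20170809/2881544 (r = -7 + 1/(-8418153 + 5536609) = -7 + 1/(-2881544) = -7 - 1/2881544 = -20170809/2881544 ≈ -7.0000)
1/r = 1/(-20170809/2881544) = -2881544/20170809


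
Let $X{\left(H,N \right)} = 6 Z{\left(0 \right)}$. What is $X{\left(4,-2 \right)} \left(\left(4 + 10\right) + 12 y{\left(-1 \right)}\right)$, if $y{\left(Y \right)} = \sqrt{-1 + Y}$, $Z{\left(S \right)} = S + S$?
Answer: $0$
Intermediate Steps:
$Z{\left(S \right)} = 2 S$
$X{\left(H,N \right)} = 0$ ($X{\left(H,N \right)} = 6 \cdot 2 \cdot 0 = 6 \cdot 0 = 0$)
$X{\left(4,-2 \right)} \left(\left(4 + 10\right) + 12 y{\left(-1 \right)}\right) = 0 \left(\left(4 + 10\right) + 12 \sqrt{-1 - 1}\right) = 0 \left(14 + 12 \sqrt{-2}\right) = 0 \left(14 + 12 i \sqrt{2}\right) = 0$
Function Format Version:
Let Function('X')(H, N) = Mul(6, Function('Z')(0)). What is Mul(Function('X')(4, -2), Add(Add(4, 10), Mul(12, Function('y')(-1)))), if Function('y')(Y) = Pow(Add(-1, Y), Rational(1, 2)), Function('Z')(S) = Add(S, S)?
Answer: 0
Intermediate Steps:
Function('Z')(S) = Mul(2, S)
Function('X')(H, N) = 0 (Function('X')(H, N) = Mul(6, Mul(2, 0)) = Mul(6, 0) = 0)
Mul(Function('X')(4, -2), Add(Add(4, 10), Mul(12, Function('y')(-1)))) = Mul(0, Add(Add(4, 10), Mul(12, Pow(Add(-1, -1), Rational(1, 2))))) = Mul(0, Add(14, Mul(12, Pow(-2, Rational(1, 2))))) = Mul(0, Add(14, Mul(12, Mul(I, Pow(2, Rational(1, 2)))))) = Mul(0, Add(14, Mul(12, I, Pow(2, Rational(1, 2))))) = 0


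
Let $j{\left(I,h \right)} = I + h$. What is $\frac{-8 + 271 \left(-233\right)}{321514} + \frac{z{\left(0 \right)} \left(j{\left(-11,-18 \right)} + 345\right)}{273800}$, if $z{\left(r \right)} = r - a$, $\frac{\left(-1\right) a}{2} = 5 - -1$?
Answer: $- \frac{2008945339}{11003816650} \approx -0.18257$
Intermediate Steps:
$a = -12$ ($a = - 2 \left(5 - -1\right) = - 2 \left(5 + 1\right) = \left(-2\right) 6 = -12$)
$z{\left(r \right)} = 12 + r$ ($z{\left(r \right)} = r - -12 = r + 12 = 12 + r$)
$\frac{-8 + 271 \left(-233\right)}{321514} + \frac{z{\left(0 \right)} \left(j{\left(-11,-18 \right)} + 345\right)}{273800} = \frac{-8 + 271 \left(-233\right)}{321514} + \frac{\left(12 + 0\right) \left(\left(-11 - 18\right) + 345\right)}{273800} = \left(-8 - 63143\right) \frac{1}{321514} + 12 \left(-29 + 345\right) \frac{1}{273800} = \left(-63151\right) \frac{1}{321514} + 12 \cdot 316 \cdot \frac{1}{273800} = - \frac{63151}{321514} + 3792 \cdot \frac{1}{273800} = - \frac{63151}{321514} + \frac{474}{34225} = - \frac{2008945339}{11003816650}$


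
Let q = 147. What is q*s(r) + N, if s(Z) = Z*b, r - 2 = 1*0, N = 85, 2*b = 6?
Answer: 967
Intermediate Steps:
b = 3 (b = (½)*6 = 3)
r = 2 (r = 2 + 1*0 = 2 + 0 = 2)
s(Z) = 3*Z (s(Z) = Z*3 = 3*Z)
q*s(r) + N = 147*(3*2) + 85 = 147*6 + 85 = 882 + 85 = 967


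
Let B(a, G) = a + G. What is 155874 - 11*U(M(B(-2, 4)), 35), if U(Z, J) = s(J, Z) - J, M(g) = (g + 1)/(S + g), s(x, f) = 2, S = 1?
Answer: 156237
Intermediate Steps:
B(a, G) = G + a
M(g) = 1 (M(g) = (g + 1)/(1 + g) = (1 + g)/(1 + g) = 1)
U(Z, J) = 2 - J
155874 - 11*U(M(B(-2, 4)), 35) = 155874 - 11*(2 - 1*35) = 155874 - 11*(2 - 35) = 155874 - 11*(-33) = 155874 + 363 = 156237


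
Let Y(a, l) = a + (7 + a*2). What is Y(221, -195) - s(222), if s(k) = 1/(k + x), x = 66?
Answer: 192959/288 ≈ 670.00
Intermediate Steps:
s(k) = 1/(66 + k) (s(k) = 1/(k + 66) = 1/(66 + k))
Y(a, l) = 7 + 3*a (Y(a, l) = a + (7 + 2*a) = 7 + 3*a)
Y(221, -195) - s(222) = (7 + 3*221) - 1/(66 + 222) = (7 + 663) - 1/288 = 670 - 1*1/288 = 670 - 1/288 = 192959/288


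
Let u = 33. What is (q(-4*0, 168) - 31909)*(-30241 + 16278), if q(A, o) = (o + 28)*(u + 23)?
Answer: 292287479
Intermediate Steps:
q(A, o) = 1568 + 56*o (q(A, o) = (o + 28)*(33 + 23) = (28 + o)*56 = 1568 + 56*o)
(q(-4*0, 168) - 31909)*(-30241 + 16278) = ((1568 + 56*168) - 31909)*(-30241 + 16278) = ((1568 + 9408) - 31909)*(-13963) = (10976 - 31909)*(-13963) = -20933*(-13963) = 292287479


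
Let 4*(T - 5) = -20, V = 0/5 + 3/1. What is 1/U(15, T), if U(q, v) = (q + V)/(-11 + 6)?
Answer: -5/18 ≈ -0.27778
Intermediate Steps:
V = 3 (V = 0*(⅕) + 3*1 = 0 + 3 = 3)
T = 0 (T = 5 + (¼)*(-20) = 5 - 5 = 0)
U(q, v) = -⅗ - q/5 (U(q, v) = (q + 3)/(-11 + 6) = (3 + q)/(-5) = (3 + q)*(-⅕) = -⅗ - q/5)
1/U(15, T) = 1/(-⅗ - ⅕*15) = 1/(-⅗ - 3) = 1/(-18/5) = -5/18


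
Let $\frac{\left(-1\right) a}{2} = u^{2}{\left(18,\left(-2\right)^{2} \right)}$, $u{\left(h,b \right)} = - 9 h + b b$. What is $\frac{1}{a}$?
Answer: $- \frac{1}{42632} \approx -2.3457 \cdot 10^{-5}$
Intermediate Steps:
$u{\left(h,b \right)} = b^{2} - 9 h$ ($u{\left(h,b \right)} = - 9 h + b^{2} = b^{2} - 9 h$)
$a = -42632$ ($a = - 2 \left(\left(\left(-2\right)^{2}\right)^{2} - 162\right)^{2} = - 2 \left(4^{2} - 162\right)^{2} = - 2 \left(16 - 162\right)^{2} = - 2 \left(-146\right)^{2} = \left(-2\right) 21316 = -42632$)
$\frac{1}{a} = \frac{1}{-42632} = - \frac{1}{42632}$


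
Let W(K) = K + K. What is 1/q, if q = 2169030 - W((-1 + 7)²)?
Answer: 1/2168958 ≈ 4.6105e-7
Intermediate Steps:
W(K) = 2*K
q = 2168958 (q = 2169030 - 2*(-1 + 7)² = 2169030 - 2*6² = 2169030 - 2*36 = 2169030 - 1*72 = 2169030 - 72 = 2168958)
1/q = 1/2168958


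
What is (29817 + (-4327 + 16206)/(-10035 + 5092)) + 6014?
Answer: 177100754/4943 ≈ 35829.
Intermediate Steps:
(29817 + (-4327 + 16206)/(-10035 + 5092)) + 6014 = (29817 + 11879/(-4943)) + 6014 = (29817 + 11879*(-1/4943)) + 6014 = (29817 - 11879/4943) + 6014 = 147373552/4943 + 6014 = 177100754/4943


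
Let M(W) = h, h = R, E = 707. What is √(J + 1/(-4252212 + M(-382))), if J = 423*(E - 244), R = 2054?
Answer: √3537785592591924278/4250158 ≈ 442.55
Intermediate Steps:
h = 2054
M(W) = 2054
J = 195849 (J = 423*(707 - 244) = 423*463 = 195849)
√(J + 1/(-4252212 + M(-382))) = √(195849 + 1/(-4252212 + 2054)) = √(195849 + 1/(-4250158)) = √(195849 - 1/4250158) = √(832389194141/4250158) = √3537785592591924278/4250158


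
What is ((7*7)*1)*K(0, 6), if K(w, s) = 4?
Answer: 196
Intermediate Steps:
((7*7)*1)*K(0, 6) = ((7*7)*1)*4 = (49*1)*4 = 49*4 = 196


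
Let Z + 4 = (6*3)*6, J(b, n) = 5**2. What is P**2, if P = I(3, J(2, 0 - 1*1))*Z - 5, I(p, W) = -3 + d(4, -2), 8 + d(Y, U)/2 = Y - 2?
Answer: 2449225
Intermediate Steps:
J(b, n) = 25
Z = 104 (Z = -4 + (6*3)*6 = -4 + 18*6 = -4 + 108 = 104)
d(Y, U) = -20 + 2*Y (d(Y, U) = -16 + 2*(Y - 2) = -16 + 2*(-2 + Y) = -16 + (-4 + 2*Y) = -20 + 2*Y)
I(p, W) = -15 (I(p, W) = -3 + (-20 + 2*4) = -3 + (-20 + 8) = -3 - 12 = -15)
P = -1565 (P = -15*104 - 5 = -1560 - 5 = -1565)
P**2 = (-1565)**2 = 2449225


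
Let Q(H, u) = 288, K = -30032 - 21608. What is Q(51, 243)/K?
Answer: -36/6455 ≈ -0.0055771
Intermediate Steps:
K = -51640
Q(51, 243)/K = 288/(-51640) = 288*(-1/51640) = -36/6455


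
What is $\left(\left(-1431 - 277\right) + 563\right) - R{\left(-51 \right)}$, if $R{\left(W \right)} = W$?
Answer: $-1094$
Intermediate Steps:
$\left(\left(-1431 - 277\right) + 563\right) - R{\left(-51 \right)} = \left(\left(-1431 - 277\right) + 563\right) - -51 = \left(-1708 + 563\right) + 51 = -1145 + 51 = -1094$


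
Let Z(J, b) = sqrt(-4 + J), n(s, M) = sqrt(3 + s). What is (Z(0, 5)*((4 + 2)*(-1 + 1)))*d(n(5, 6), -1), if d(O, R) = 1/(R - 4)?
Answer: 0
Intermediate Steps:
d(O, R) = 1/(-4 + R)
(Z(0, 5)*((4 + 2)*(-1 + 1)))*d(n(5, 6), -1) = (sqrt(-4 + 0)*((4 + 2)*(-1 + 1)))/(-4 - 1) = (sqrt(-4)*(6*0))/(-5) = ((2*I)*0)*(-1/5) = 0*(-1/5) = 0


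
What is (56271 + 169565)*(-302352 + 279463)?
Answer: -5169160204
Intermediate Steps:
(56271 + 169565)*(-302352 + 279463) = 225836*(-22889) = -5169160204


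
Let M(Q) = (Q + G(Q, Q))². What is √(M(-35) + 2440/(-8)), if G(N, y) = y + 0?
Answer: √4595 ≈ 67.786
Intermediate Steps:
G(N, y) = y
M(Q) = 4*Q² (M(Q) = (Q + Q)² = (2*Q)² = 4*Q²)
√(M(-35) + 2440/(-8)) = √(4*(-35)² + 2440/(-8)) = √(4*1225 + 2440*(-⅛)) = √(4900 - 305) = √4595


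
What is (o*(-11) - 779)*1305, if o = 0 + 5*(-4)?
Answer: -729495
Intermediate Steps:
o = -20 (o = 0 - 20 = -20)
(o*(-11) - 779)*1305 = (-20*(-11) - 779)*1305 = (220 - 779)*1305 = -559*1305 = -729495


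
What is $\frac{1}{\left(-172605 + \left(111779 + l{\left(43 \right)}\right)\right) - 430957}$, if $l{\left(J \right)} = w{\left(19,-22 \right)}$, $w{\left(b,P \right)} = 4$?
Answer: $- \frac{1}{491779} \approx -2.0334 \cdot 10^{-6}$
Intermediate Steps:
$l{\left(J \right)} = 4$
$\frac{1}{\left(-172605 + \left(111779 + l{\left(43 \right)}\right)\right) - 430957} = \frac{1}{\left(-172605 + \left(111779 + 4\right)\right) - 430957} = \frac{1}{\left(-172605 + 111783\right) - 430957} = \frac{1}{-60822 - 430957} = \frac{1}{-491779} = - \frac{1}{491779}$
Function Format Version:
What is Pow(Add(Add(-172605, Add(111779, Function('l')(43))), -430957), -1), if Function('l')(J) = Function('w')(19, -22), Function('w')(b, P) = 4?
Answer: Rational(-1, 491779) ≈ -2.0334e-6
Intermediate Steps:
Function('l')(J) = 4
Pow(Add(Add(-172605, Add(111779, Function('l')(43))), -430957), -1) = Pow(Add(Add(-172605, Add(111779, 4)), -430957), -1) = Pow(Add(Add(-172605, 111783), -430957), -1) = Pow(Add(-60822, -430957), -1) = Pow(-491779, -1) = Rational(-1, 491779)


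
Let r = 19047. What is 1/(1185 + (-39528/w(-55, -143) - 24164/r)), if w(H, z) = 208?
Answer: 70746/70299797 ≈ 0.0010063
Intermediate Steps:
1/(1185 + (-39528/w(-55, -143) - 24164/r)) = 1/(1185 + (-39528/208 - 24164/19047)) = 1/(1185 + (-39528*1/208 - 24164*1/19047)) = 1/(1185 + (-4941/26 - 3452/2721)) = 1/(1185 - 13534213/70746) = 1/(70299797/70746) = 70746/70299797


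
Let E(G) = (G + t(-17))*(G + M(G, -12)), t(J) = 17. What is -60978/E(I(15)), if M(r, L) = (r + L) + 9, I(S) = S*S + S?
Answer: -20326/40863 ≈ -0.49742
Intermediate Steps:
I(S) = S + S² (I(S) = S² + S = S + S²)
M(r, L) = 9 + L + r (M(r, L) = (L + r) + 9 = 9 + L + r)
E(G) = (-3 + 2*G)*(17 + G) (E(G) = (G + 17)*(G + (9 - 12 + G)) = (17 + G)*(G + (-3 + G)) = (17 + G)*(-3 + 2*G) = (-3 + 2*G)*(17 + G))
-60978/E(I(15)) = -60978/(-51 + 2*(15*(1 + 15))² + 31*(15*(1 + 15))) = -60978/(-51 + 2*(15*16)² + 31*(15*16)) = -60978/(-51 + 2*240² + 31*240) = -60978/(-51 + 2*57600 + 7440) = -60978/(-51 + 115200 + 7440) = -60978/122589 = -60978*1/122589 = -20326/40863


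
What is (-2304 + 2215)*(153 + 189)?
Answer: -30438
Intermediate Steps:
(-2304 + 2215)*(153 + 189) = -89*342 = -30438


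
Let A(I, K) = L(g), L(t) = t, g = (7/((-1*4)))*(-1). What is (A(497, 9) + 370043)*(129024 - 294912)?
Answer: -61385983488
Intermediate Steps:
g = 7/4 (g = (7/(-4))*(-1) = (7*(-¼))*(-1) = -7/4*(-1) = 7/4 ≈ 1.7500)
A(I, K) = 7/4
(A(497, 9) + 370043)*(129024 - 294912) = (7/4 + 370043)*(129024 - 294912) = (1480179/4)*(-165888) = -61385983488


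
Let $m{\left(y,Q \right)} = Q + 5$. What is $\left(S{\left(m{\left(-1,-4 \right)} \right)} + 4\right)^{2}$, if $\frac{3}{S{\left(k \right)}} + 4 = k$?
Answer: $9$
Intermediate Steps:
$m{\left(y,Q \right)} = 5 + Q$
$S{\left(k \right)} = \frac{3}{-4 + k}$
$\left(S{\left(m{\left(-1,-4 \right)} \right)} + 4\right)^{2} = \left(\frac{3}{-4 + \left(5 - 4\right)} + 4\right)^{2} = \left(\frac{3}{-4 + 1} + 4\right)^{2} = \left(\frac{3}{-3} + 4\right)^{2} = \left(3 \left(- \frac{1}{3}\right) + 4\right)^{2} = \left(-1 + 4\right)^{2} = 3^{2} = 9$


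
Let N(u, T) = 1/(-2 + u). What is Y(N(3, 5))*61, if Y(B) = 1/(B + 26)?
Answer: 61/27 ≈ 2.2593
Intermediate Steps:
Y(B) = 1/(26 + B)
Y(N(3, 5))*61 = 61/(26 + 1/(-2 + 3)) = 61/(26 + 1/1) = 61/(26 + 1) = 61/27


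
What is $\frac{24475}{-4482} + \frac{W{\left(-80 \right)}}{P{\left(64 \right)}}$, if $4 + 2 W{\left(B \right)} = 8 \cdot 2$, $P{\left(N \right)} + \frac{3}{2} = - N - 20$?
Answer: $- \frac{471001}{85158} \approx -5.5309$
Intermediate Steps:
$P{\left(N \right)} = - \frac{43}{2} - N$ ($P{\left(N \right)} = - \frac{3}{2} - \left(20 + N\right) = - \frac{43}{2} - N$)
$W{\left(B \right)} = 6$ ($W{\left(B \right)} = -2 + \frac{8 \cdot 2}{2} = -2 + \frac{1}{2} \cdot 16 = -2 + 8 = 6$)
$\frac{24475}{-4482} + \frac{W{\left(-80 \right)}}{P{\left(64 \right)}} = \frac{24475}{-4482} + \frac{6}{- \frac{43}{2} - 64} = 24475 \left(- \frac{1}{4482}\right) + \frac{6}{- \frac{43}{2} - 64} = - \frac{24475}{4482} + \frac{6}{- \frac{171}{2}} = - \frac{24475}{4482} + 6 \left(- \frac{2}{171}\right) = - \frac{24475}{4482} - \frac{4}{57} = - \frac{471001}{85158}$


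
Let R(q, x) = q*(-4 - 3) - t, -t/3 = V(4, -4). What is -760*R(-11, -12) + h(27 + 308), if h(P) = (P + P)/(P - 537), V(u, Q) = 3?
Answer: -6601695/101 ≈ -65363.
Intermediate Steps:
t = -9 (t = -3*3 = -9)
R(q, x) = 9 - 7*q (R(q, x) = q*(-4 - 3) - 1*(-9) = q*(-7) + 9 = -7*q + 9 = 9 - 7*q)
h(P) = 2*P/(-537 + P) (h(P) = (2*P)/(-537 + P) = 2*P/(-537 + P))
-760*R(-11, -12) + h(27 + 308) = -760*(9 - 7*(-11)) + 2*(27 + 308)/(-537 + (27 + 308)) = -760*(9 + 77) + 2*335/(-537 + 335) = -760*86 + 2*335/(-202) = -65360 + 2*335*(-1/202) = -65360 - 335/101 = -6601695/101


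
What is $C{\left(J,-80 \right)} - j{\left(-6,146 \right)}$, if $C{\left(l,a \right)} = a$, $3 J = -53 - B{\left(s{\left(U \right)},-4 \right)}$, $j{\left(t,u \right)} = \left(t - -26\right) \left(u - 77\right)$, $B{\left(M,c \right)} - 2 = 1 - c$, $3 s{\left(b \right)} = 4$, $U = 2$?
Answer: $-1460$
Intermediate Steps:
$s{\left(b \right)} = \frac{4}{3}$ ($s{\left(b \right)} = \frac{1}{3} \cdot 4 = \frac{4}{3}$)
$B{\left(M,c \right)} = 3 - c$ ($B{\left(M,c \right)} = 2 - \left(-1 + c\right) = 3 - c$)
$j{\left(t,u \right)} = \left(-77 + u\right) \left(26 + t\right)$ ($j{\left(t,u \right)} = \left(t + 26\right) \left(-77 + u\right) = \left(26 + t\right) \left(-77 + u\right) = \left(-77 + u\right) \left(26 + t\right)$)
$J = -20$ ($J = \frac{-53 - \left(3 - -4\right)}{3} = \frac{-53 - \left(3 + 4\right)}{3} = \frac{-53 - 7}{3} = \frac{1}{3} \left(-60\right) = -20$)
$C{\left(J,-80 \right)} - j{\left(-6,146 \right)} = -80 - \left(-2002 - -462 + 26 \cdot 146 - 876\right) = -80 - \left(-2002 + 462 + 3796 - 876\right) = -80 - 1380 = -1460$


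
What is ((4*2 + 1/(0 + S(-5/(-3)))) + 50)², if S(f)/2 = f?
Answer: 339889/100 ≈ 3398.9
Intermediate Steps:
S(f) = 2*f
((4*2 + 1/(0 + S(-5/(-3)))) + 50)² = ((4*2 + 1/(0 + 2*(-5/(-3)))) + 50)² = ((8 + 1/(0 + 2*(-5*(-⅓)))) + 50)² = ((8 + 1/(0 + 2*(5/3))) + 50)² = ((8 + 1/(0 + 10/3)) + 50)² = ((8 + 1/(10/3)) + 50)² = ((8 + 3/10) + 50)² = (83/10 + 50)² = (583/10)² = 339889/100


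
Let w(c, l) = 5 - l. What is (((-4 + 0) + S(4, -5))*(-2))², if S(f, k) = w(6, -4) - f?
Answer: 4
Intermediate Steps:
S(f, k) = 9 - f (S(f, k) = (5 - 1*(-4)) - f = (5 + 4) - f = 9 - f)
(((-4 + 0) + S(4, -5))*(-2))² = (((-4 + 0) + (9 - 1*4))*(-2))² = ((-4 + (9 - 4))*(-2))² = ((-4 + 5)*(-2))² = (1*(-2))² = (-2)² = 4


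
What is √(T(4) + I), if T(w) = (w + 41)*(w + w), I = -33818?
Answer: I*√33458 ≈ 182.92*I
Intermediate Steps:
T(w) = 2*w*(41 + w) (T(w) = (41 + w)*(2*w) = 2*w*(41 + w))
√(T(4) + I) = √(2*4*(41 + 4) - 33818) = √(2*4*45 - 33818) = √(360 - 33818) = √(-33458) = I*√33458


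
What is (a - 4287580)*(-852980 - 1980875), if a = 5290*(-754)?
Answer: 23453664105200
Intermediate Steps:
a = -3988660
(a - 4287580)*(-852980 - 1980875) = (-3988660 - 4287580)*(-852980 - 1980875) = -8276240*(-2833855) = 23453664105200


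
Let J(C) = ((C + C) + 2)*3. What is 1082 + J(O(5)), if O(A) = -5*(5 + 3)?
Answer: 848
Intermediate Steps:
O(A) = -40 (O(A) = -5*8 = -40)
J(C) = 6 + 6*C (J(C) = (2*C + 2)*3 = (2 + 2*C)*3 = 6 + 6*C)
1082 + J(O(5)) = 1082 + (6 + 6*(-40)) = 1082 + (6 - 240) = 1082 - 234 = 848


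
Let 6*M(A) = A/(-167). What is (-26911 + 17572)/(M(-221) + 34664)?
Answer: -9357678/34733549 ≈ -0.26941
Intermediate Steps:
M(A) = -A/1002 (M(A) = (A/(-167))/6 = (A*(-1/167))/6 = (-A/167)/6 = -A/1002)
(-26911 + 17572)/(M(-221) + 34664) = (-26911 + 17572)/(-1/1002*(-221) + 34664) = -9339/(221/1002 + 34664) = -9339/34733549/1002 = -9339*1002/34733549 = -9357678/34733549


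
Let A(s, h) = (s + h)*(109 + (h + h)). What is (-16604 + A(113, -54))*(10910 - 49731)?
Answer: 642293445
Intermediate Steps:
A(s, h) = (109 + 2*h)*(h + s) (A(s, h) = (h + s)*(109 + 2*h) = (109 + 2*h)*(h + s))
(-16604 + A(113, -54))*(10910 - 49731) = (-16604 + (2*(-54)² + 109*(-54) + 109*113 + 2*(-54)*113))*(10910 - 49731) = (-16604 + (2*2916 - 5886 + 12317 - 12204))*(-38821) = (-16604 + (5832 - 5886 + 12317 - 12204))*(-38821) = (-16604 + 59)*(-38821) = -16545*(-38821) = 642293445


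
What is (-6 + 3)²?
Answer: 9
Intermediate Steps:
(-6 + 3)² = (-3)² = 9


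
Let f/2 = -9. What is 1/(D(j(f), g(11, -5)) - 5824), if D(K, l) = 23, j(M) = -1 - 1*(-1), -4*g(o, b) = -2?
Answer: -1/5801 ≈ -0.00017238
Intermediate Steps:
g(o, b) = ½ (g(o, b) = -¼*(-2) = ½)
f = -18 (f = 2*(-9) = -18)
j(M) = 0 (j(M) = -1 + 1 = 0)
1/(D(j(f), g(11, -5)) - 5824) = 1/(23 - 5824) = 1/(-5801) = -1/5801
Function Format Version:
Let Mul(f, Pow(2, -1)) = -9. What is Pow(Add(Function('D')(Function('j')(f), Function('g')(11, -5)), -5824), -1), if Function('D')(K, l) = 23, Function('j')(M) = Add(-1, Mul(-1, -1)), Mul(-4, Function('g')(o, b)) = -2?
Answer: Rational(-1, 5801) ≈ -0.00017238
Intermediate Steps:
Function('g')(o, b) = Rational(1, 2) (Function('g')(o, b) = Mul(Rational(-1, 4), -2) = Rational(1, 2))
f = -18 (f = Mul(2, -9) = -18)
Function('j')(M) = 0 (Function('j')(M) = Add(-1, 1) = 0)
Pow(Add(Function('D')(Function('j')(f), Function('g')(11, -5)), -5824), -1) = Pow(Add(23, -5824), -1) = Pow(-5801, -1) = Rational(-1, 5801)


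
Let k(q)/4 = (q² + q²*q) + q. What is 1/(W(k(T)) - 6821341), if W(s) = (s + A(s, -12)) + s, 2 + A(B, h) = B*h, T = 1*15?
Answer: -1/6965943 ≈ -1.4356e-7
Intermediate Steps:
T = 15
k(q) = 4*q + 4*q² + 4*q³ (k(q) = 4*((q² + q²*q) + q) = 4*((q² + q³) + q) = 4*(q + q² + q³) = 4*q + 4*q² + 4*q³)
A(B, h) = -2 + B*h
W(s) = -2 - 10*s (W(s) = (s + (-2 + s*(-12))) + s = (s + (-2 - 12*s)) + s = (-2 - 11*s) + s = -2 - 10*s)
1/(W(k(T)) - 6821341) = 1/((-2 - 40*15*(1 + 15 + 15²)) - 6821341) = 1/((-2 - 40*15*(1 + 15 + 225)) - 6821341) = 1/((-2 - 40*15*241) - 6821341) = 1/((-2 - 10*14460) - 6821341) = 1/((-2 - 144600) - 6821341) = 1/(-144602 - 6821341) = 1/(-6965943) = -1/6965943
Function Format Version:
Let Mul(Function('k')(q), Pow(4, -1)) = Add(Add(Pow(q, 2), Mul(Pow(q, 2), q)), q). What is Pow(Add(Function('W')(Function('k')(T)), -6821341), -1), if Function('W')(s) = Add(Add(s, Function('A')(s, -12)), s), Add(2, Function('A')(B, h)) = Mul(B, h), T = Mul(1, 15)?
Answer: Rational(-1, 6965943) ≈ -1.4356e-7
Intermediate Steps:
T = 15
Function('k')(q) = Add(Mul(4, q), Mul(4, Pow(q, 2)), Mul(4, Pow(q, 3))) (Function('k')(q) = Mul(4, Add(Add(Pow(q, 2), Mul(Pow(q, 2), q)), q)) = Mul(4, Add(Add(Pow(q, 2), Pow(q, 3)), q)) = Mul(4, Add(q, Pow(q, 2), Pow(q, 3))) = Add(Mul(4, q), Mul(4, Pow(q, 2)), Mul(4, Pow(q, 3))))
Function('A')(B, h) = Add(-2, Mul(B, h))
Function('W')(s) = Add(-2, Mul(-10, s)) (Function('W')(s) = Add(Add(s, Add(-2, Mul(s, -12))), s) = Add(Add(s, Add(-2, Mul(-12, s))), s) = Add(Add(-2, Mul(-11, s)), s) = Add(-2, Mul(-10, s)))
Pow(Add(Function('W')(Function('k')(T)), -6821341), -1) = Pow(Add(Add(-2, Mul(-10, Mul(4, 15, Add(1, 15, Pow(15, 2))))), -6821341), -1) = Pow(Add(Add(-2, Mul(-10, Mul(4, 15, Add(1, 15, 225)))), -6821341), -1) = Pow(Add(Add(-2, Mul(-10, Mul(4, 15, 241))), -6821341), -1) = Pow(Add(Add(-2, Mul(-10, 14460)), -6821341), -1) = Pow(Add(Add(-2, -144600), -6821341), -1) = Pow(Add(-144602, -6821341), -1) = Pow(-6965943, -1) = Rational(-1, 6965943)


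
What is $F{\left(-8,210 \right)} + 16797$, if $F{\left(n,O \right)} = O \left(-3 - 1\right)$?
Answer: $15957$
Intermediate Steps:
$F{\left(n,O \right)} = - 4 O$ ($F{\left(n,O \right)} = O \left(-4\right) = - 4 O$)
$F{\left(-8,210 \right)} + 16797 = \left(-4\right) 210 + 16797 = -840 + 16797 = 15957$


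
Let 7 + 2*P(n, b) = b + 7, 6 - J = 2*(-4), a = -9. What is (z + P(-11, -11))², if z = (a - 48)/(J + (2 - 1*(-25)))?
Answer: 319225/6724 ≈ 47.475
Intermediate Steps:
J = 14 (J = 6 - 2*(-4) = 6 - 1*(-8) = 6 + 8 = 14)
P(n, b) = b/2 (P(n, b) = -7/2 + (b + 7)/2 = -7/2 + (7 + b)/2 = -7/2 + (7/2 + b/2) = b/2)
z = -57/41 (z = (-9 - 48)/(14 + (2 - 1*(-25))) = -57/(14 + (2 + 25)) = -57/(14 + 27) = -57/41 ≈ -1.3902)
(z + P(-11, -11))² = (-57/41 + (½)*(-11))² = (-57/41 - 11/2)² = (-565/82)² = 319225/6724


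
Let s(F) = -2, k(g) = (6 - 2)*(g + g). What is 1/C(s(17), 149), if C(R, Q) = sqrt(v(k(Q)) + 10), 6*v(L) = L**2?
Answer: sqrt(2131386)/710462 ≈ 0.0020549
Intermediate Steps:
k(g) = 8*g (k(g) = 4*(2*g) = 8*g)
v(L) = L**2/6
C(R, Q) = sqrt(10 + 32*Q**2/3) (C(R, Q) = sqrt((8*Q)**2/6 + 10) = sqrt((64*Q**2)/6 + 10) = sqrt(32*Q**2/3 + 10) = sqrt(10 + 32*Q**2/3))
1/C(s(17), 149) = 1/(sqrt(90 + 96*149**2)/3) = 1/(sqrt(90 + 96*22201)/3) = 1/(sqrt(90 + 2131296)/3) = 1/(sqrt(2131386)/3) = sqrt(2131386)/710462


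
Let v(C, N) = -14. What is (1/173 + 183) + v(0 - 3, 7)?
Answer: 29238/173 ≈ 169.01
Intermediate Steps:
(1/173 + 183) + v(0 - 3, 7) = (1/173 + 183) - 14 = 31660/173 - 14 = 29238/173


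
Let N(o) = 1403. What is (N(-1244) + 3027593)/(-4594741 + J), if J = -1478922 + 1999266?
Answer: -3028996/4074397 ≈ -0.74342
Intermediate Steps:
J = 520344
(N(-1244) + 3027593)/(-4594741 + J) = (1403 + 3027593)/(-4594741 + 520344) = 3028996/(-4074397) = 3028996*(-1/4074397) = -3028996/4074397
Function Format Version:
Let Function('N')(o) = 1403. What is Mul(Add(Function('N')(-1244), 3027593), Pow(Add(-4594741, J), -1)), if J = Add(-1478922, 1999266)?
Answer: Rational(-3028996, 4074397) ≈ -0.74342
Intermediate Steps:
J = 520344
Mul(Add(Function('N')(-1244), 3027593), Pow(Add(-4594741, J), -1)) = Mul(Add(1403, 3027593), Pow(Add(-4594741, 520344), -1)) = Mul(3028996, Pow(-4074397, -1)) = Mul(3028996, Rational(-1, 4074397)) = Rational(-3028996, 4074397)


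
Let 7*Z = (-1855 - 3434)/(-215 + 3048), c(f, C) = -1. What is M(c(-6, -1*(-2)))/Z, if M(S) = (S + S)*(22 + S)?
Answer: 277634/1763 ≈ 157.48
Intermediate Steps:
Z = -5289/19831 (Z = ((-1855 - 3434)/(-215 + 3048))/7 = (-5289/2833)/7 = (-5289*1/2833)/7 = (1/7)*(-5289/2833) = -5289/19831 ≈ -0.26670)
M(S) = 2*S*(22 + S) (M(S) = (2*S)*(22 + S) = 2*S*(22 + S))
M(c(-6, -1*(-2)))/Z = (2*(-1)*(22 - 1))/(-5289/19831) = (2*(-1)*21)*(-19831/5289) = -42*(-19831/5289) = 277634/1763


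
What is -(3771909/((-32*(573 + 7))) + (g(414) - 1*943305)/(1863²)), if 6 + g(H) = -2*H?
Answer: 4369649349287/21472490880 ≈ 203.50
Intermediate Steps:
g(H) = -6 - 2*H
-(3771909/((-32*(573 + 7))) + (g(414) - 1*943305)/(1863²)) = -(3771909/((-32*(573 + 7))) + ((-6 - 2*414) - 1*943305)/(1863²)) = -(3771909/((-32*580)) + ((-6 - 828) - 943305)/3470769) = -(3771909/(-18560) + (-834 - 943305)*(1/3470769)) = -(3771909*(-1/18560) - 944139*1/3470769) = -(-3771909/18560 - 314713/1156923) = -1*(-4369649349287/21472490880) = 4369649349287/21472490880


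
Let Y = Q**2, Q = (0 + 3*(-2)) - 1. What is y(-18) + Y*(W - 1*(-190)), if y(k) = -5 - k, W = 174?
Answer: 17849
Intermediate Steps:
Q = -7 (Q = (0 - 6) - 1 = -6 - 1 = -7)
Y = 49 (Y = (-7)**2 = 49)
y(-18) + Y*(W - 1*(-190)) = (-5 - 1*(-18)) + 49*(174 - 1*(-190)) = (-5 + 18) + 49*(174 + 190) = 13 + 49*364 = 13 + 17836 = 17849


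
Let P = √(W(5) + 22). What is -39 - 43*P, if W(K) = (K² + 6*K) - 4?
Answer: -39 - 43*√73 ≈ -406.39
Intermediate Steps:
W(K) = -4 + K² + 6*K
P = √73 (P = √((-4 + 5² + 6*5) + 22) = √((-4 + 25 + 30) + 22) = √(51 + 22) = √73 ≈ 8.5440)
-39 - 43*P = -39 - 43*√73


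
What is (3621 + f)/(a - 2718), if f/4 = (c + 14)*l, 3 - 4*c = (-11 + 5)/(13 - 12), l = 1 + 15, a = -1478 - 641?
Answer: -4661/4837 ≈ -0.96361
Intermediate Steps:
a = -2119
l = 16
c = 9/4 (c = ¾ - (-11 + 5)/(4*(13 - 12)) = ¾ - (-3)/(2*1) = ¾ - (-3)/2 = ¾ - ¼*(-6) = ¾ + 3/2 = 9/4 ≈ 2.2500)
f = 1040 (f = 4*((9/4 + 14)*16) = 4*((65/4)*16) = 4*260 = 1040)
(3621 + f)/(a - 2718) = (3621 + 1040)/(-2119 - 2718) = 4661/(-4837) = 4661*(-1/4837) = -4661/4837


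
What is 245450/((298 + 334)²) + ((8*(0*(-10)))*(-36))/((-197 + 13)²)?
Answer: 122725/199712 ≈ 0.61451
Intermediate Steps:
245450/((298 + 334)²) + ((8*(0*(-10)))*(-36))/((-197 + 13)²) = 245450/(632²) + ((8*0)*(-36))/((-184)²) = 245450/399424 + (0*(-36))/33856 = 245450*(1/399424) + 0*(1/33856) = 122725/199712 + 0 = 122725/199712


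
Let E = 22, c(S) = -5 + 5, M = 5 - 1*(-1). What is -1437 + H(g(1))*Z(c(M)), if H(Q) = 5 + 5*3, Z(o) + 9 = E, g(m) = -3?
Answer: -1177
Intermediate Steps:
M = 6 (M = 5 + 1 = 6)
c(S) = 0
Z(o) = 13 (Z(o) = -9 + 22 = 13)
H(Q) = 20 (H(Q) = 5 + 15 = 20)
-1437 + H(g(1))*Z(c(M)) = -1437 + 20*13 = -1437 + 260 = -1177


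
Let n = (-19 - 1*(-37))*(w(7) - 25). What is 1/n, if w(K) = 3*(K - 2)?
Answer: -1/180 ≈ -0.0055556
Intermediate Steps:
w(K) = -6 + 3*K (w(K) = 3*(-2 + K) = -6 + 3*K)
n = -180 (n = (-19 - 1*(-37))*((-6 + 3*7) - 25) = (-19 + 37)*((-6 + 21) - 25) = 18*(15 - 25) = 18*(-10) = -180)
1/n = 1/(-180) = -1/180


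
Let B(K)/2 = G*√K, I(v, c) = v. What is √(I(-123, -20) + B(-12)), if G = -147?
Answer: √(-123 - 588*I*√3) ≈ 21.247 - 23.967*I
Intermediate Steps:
B(K) = -294*√K (B(K) = 2*(-147*√K) = -294*√K)
√(I(-123, -20) + B(-12)) = √(-123 - 588*I*√3)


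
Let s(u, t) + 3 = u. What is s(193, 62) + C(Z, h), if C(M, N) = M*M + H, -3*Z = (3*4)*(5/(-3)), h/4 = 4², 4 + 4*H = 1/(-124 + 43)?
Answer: 75635/324 ≈ 233.44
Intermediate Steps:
s(u, t) = -3 + u
H = -325/324 (H = -1 + 1/(4*(-124 + 43)) = -1 + (¼)/(-81) = -1 + (¼)*(-1/81) = -1 - 1/324 = -325/324 ≈ -1.0031)
h = 64 (h = 4*4² = 4*16 = 64)
Z = 20/3 (Z = -3*4*5/(-3)/3 = -4*5*(-⅓) = -4*(-5)/3 = -⅓*(-20) = 20/3 ≈ 6.6667)
C(M, N) = -325/324 + M² (C(M, N) = M*M - 325/324 = M² - 325/324 = -325/324 + M²)
s(193, 62) + C(Z, h) = (-3 + 193) + (-325/324 + (20/3)²) = 190 + (-325/324 + 400/9) = 190 + 14075/324 = 75635/324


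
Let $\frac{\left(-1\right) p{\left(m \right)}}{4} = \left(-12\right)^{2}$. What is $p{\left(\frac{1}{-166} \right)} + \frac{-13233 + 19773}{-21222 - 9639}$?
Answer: $- \frac{5927492}{10287} \approx -576.21$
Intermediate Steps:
$p{\left(m \right)} = -576$ ($p{\left(m \right)} = - 4 \left(-12\right)^{2} = \left(-4\right) 144 = -576$)
$p{\left(\frac{1}{-166} \right)} + \frac{-13233 + 19773}{-21222 - 9639} = -576 + \frac{-13233 + 19773}{-21222 - 9639} = -576 + \frac{6540}{-30861} = -576 + 6540 \left(- \frac{1}{30861}\right) = -576 - \frac{2180}{10287} = - \frac{5927492}{10287}$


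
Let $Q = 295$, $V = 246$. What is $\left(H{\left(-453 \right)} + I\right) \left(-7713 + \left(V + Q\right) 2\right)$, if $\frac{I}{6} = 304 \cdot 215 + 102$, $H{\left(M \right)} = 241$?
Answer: $-2606069203$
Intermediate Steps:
$I = 392772$ ($I = 6 \left(304 \cdot 215 + 102\right) = 6 \left(65360 + 102\right) = 6 \cdot 65462 = 392772$)
$\left(H{\left(-453 \right)} + I\right) \left(-7713 + \left(V + Q\right) 2\right) = \left(241 + 392772\right) \left(-7713 + \left(246 + 295\right) 2\right) = 393013 \left(-7713 + 541 \cdot 2\right) = 393013 \left(-7713 + 1082\right) = 393013 \left(-6631\right) = -2606069203$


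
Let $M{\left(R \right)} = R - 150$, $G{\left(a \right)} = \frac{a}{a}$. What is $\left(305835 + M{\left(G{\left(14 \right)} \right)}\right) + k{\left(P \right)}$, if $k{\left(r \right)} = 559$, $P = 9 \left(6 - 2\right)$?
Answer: $306245$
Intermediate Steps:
$G{\left(a \right)} = 1$
$M{\left(R \right)} = -150 + R$ ($M{\left(R \right)} = R - 150 = -150 + R$)
$P = 36$ ($P = 9 \cdot 4 = 36$)
$\left(305835 + M{\left(G{\left(14 \right)} \right)}\right) + k{\left(P \right)} = \left(305835 + \left(-150 + 1\right)\right) + 559 = \left(305835 - 149\right) + 559 = 305686 + 559 = 306245$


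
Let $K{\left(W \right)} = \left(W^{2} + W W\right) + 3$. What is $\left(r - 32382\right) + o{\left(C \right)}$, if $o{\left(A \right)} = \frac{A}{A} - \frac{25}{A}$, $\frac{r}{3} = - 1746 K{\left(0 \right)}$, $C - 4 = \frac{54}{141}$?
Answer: $- \frac{9908745}{206} \approx -48101.0$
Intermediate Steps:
$K{\left(W \right)} = 3 + 2 W^{2}$ ($K{\left(W \right)} = \left(W^{2} + W^{2}\right) + 3 = 2 W^{2} + 3 = 3 + 2 W^{2}$)
$C = \frac{206}{47}$ ($C = 4 + \frac{54}{141} = 4 + 54 \cdot \frac{1}{141} = 4 + \frac{18}{47} = \frac{206}{47} \approx 4.383$)
$r = -15714$ ($r = 3 \left(- 1746 \left(3 + 2 \cdot 0^{2}\right)\right) = 3 \left(- 1746 \left(3 + 2 \cdot 0\right)\right) = 3 \left(- 1746 \left(3 + 0\right)\right) = 3 \left(\left(-1746\right) 3\right) = 3 \left(-5238\right) = -15714$)
$o{\left(A \right)} = 1 - \frac{25}{A}$
$\left(r - 32382\right) + o{\left(C \right)} = \left(-15714 - 32382\right) + \frac{-25 + \frac{206}{47}}{\frac{206}{47}} = -48096 + \frac{47}{206} \left(- \frac{969}{47}\right) = -48096 - \frac{969}{206} = - \frac{9908745}{206}$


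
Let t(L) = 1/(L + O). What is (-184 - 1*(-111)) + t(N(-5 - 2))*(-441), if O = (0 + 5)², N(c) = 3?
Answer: -355/4 ≈ -88.750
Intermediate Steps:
O = 25 (O = 5² = 25)
t(L) = 1/(25 + L) (t(L) = 1/(L + 25) = 1/(25 + L))
(-184 - 1*(-111)) + t(N(-5 - 2))*(-441) = (-184 - 1*(-111)) - 441/(25 + 3) = (-184 + 111) - 441/28 = -73 + (1/28)*(-441) = -73 - 63/4 = -355/4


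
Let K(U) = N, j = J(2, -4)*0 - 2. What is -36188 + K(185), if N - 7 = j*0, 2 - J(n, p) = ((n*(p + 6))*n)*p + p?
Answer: -36181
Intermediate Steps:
J(n, p) = 2 - p - p*n**2*(6 + p) (J(n, p) = 2 - (((n*(p + 6))*n)*p + p) = 2 - (((n*(6 + p))*n)*p + p) = 2 - ((n**2*(6 + p))*p + p) = 2 - (p*n**2*(6 + p) + p) = 2 - (p + p*n**2*(6 + p)) = 2 + (-p - p*n**2*(6 + p)) = 2 - p - p*n**2*(6 + p))
j = -2 (j = (2 - 1*(-4) - 1*2**2*(-4)**2 - 6*(-4)*2**2)*0 - 2 = (2 + 4 - 1*4*16 - 6*(-4)*4)*0 - 2 = (2 + 4 - 64 + 96)*0 - 2 = 38*0 - 2 = 0 - 2 = -2)
N = 7 (N = 7 - 2*0 = 7 + 0 = 7)
K(U) = 7
-36188 + K(185) = -36188 + 7 = -36181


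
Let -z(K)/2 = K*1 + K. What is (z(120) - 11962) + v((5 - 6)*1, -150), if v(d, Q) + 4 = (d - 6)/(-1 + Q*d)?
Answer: -1854461/149 ≈ -12446.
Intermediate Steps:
z(K) = -4*K (z(K) = -2*(K*1 + K) = -2*(K + K) = -4*K)
v(d, Q) = -4 + (-6 + d)/(-1 + Q*d) (v(d, Q) = -4 + (d - 6)/(-1 + Q*d) = -4 + (-6 + d)/(-1 + Q*d))
(z(120) - 11962) + v((5 - 6)*1, -150) = (-4*120 - 11962) + (-2 + (5 - 6)*1 - 4*(-150)*(5 - 6)*1)/(-1 - 150*(5 - 6)) = (-480 - 11962) + (-2 - 1*1 - 4*(-150)*(-1*1))/(-1 - (-150)) = -12442 + (-2 - 1 - 4*(-150)*(-1))/(-1 - 150*(-1)) = -12442 + (-2 - 1 - 600)/(-1 + 150) = -12442 - 603/149 = -1854461/149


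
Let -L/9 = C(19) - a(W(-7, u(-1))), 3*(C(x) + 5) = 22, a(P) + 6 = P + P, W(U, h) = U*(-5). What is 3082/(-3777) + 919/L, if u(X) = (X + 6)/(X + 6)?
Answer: 195617/232915 ≈ 0.83986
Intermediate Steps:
u(X) = 1 (u(X) = (6 + X)/(6 + X) = 1)
W(U, h) = -5*U
a(P) = -6 + 2*P (a(P) = -6 + (P + P) = -6 + 2*P)
C(x) = 7/3 (C(x) = -5 + (⅓)*22 = -5 + 22/3 = 7/3)
L = 555 (L = -9*(7/3 - (-6 + 2*(-5*(-7)))) = -9*(7/3 - (-6 + 2*35)) = -9*(7/3 - (-6 + 70)) = -9*(7/3 - 1*64) = -9*(7/3 - 64) = -9*(-185/3) = 555)
3082/(-3777) + 919/L = 3082/(-3777) + 919/555 = 3082*(-1/3777) + 919*(1/555) = -3082/3777 + 919/555 = 195617/232915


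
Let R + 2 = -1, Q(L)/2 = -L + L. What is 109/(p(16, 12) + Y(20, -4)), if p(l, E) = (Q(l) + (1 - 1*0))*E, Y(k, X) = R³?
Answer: -109/15 ≈ -7.2667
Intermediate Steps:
Q(L) = 0 (Q(L) = 2*(-L + L) = 2*0 = 0)
R = -3 (R = -2 - 1 = -3)
Y(k, X) = -27 (Y(k, X) = (-3)³ = -27)
p(l, E) = E (p(l, E) = (0 + (1 - 1*0))*E = (0 + (1 + 0))*E = (0 + 1)*E = 1*E = E)
109/(p(16, 12) + Y(20, -4)) = 109/(12 - 27) = 109/(-15) = 109*(-1/15) = -109/15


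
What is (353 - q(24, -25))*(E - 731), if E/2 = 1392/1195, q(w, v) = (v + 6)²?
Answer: 6966088/1195 ≈ 5829.4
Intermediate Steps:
q(w, v) = (6 + v)²
E = 2784/1195 (E = 2*(1392/1195) = 2784/1195 ≈ 2.3297)
(353 - q(24, -25))*(E - 731) = (353 - (6 - 25)²)*(2784/1195 - 731) = (353 - 1*(-19)²)*(-870761/1195) = (353 - 1*361)*(-870761/1195) = (353 - 361)*(-870761/1195) = -8*(-870761/1195) = 6966088/1195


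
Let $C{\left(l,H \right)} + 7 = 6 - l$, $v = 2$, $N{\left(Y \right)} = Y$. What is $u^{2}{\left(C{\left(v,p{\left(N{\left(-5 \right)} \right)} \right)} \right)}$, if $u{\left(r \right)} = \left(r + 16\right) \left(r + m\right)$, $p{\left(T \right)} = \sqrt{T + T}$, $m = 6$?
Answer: $1521$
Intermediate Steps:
$p{\left(T \right)} = \sqrt{2} \sqrt{T}$ ($p{\left(T \right)} = \sqrt{2 T} = \sqrt{2} \sqrt{T}$)
$C{\left(l,H \right)} = -1 - l$ ($C{\left(l,H \right)} = -7 - \left(-6 + l\right) = -1 - l$)
$u{\left(r \right)} = \left(6 + r\right) \left(16 + r\right)$ ($u{\left(r \right)} = \left(r + 16\right) \left(r + 6\right) = \left(16 + r\right) \left(6 + r\right) = \left(6 + r\right) \left(16 + r\right)$)
$u^{2}{\left(C{\left(v,p{\left(N{\left(-5 \right)} \right)} \right)} \right)} = \left(96 + \left(-1 - 2\right)^{2} + 22 \left(-1 - 2\right)\right)^{2} = \left(96 + \left(-3\right)^{2} + 22 \left(-3\right)\right)^{2} = \left(96 + 9 - 66\right)^{2} = 39^{2} = 1521$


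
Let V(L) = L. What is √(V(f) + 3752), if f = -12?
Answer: 2*√935 ≈ 61.156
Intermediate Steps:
√(V(f) + 3752) = √(-12 + 3752) = √3740 = 2*√935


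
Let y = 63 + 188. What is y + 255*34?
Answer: 8921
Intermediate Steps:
y = 251
y + 255*34 = 251 + 255*34 = 251 + 8670 = 8921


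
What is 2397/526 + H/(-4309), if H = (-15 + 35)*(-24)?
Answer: 10581153/2266534 ≈ 4.6684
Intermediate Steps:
H = -480 (H = 20*(-24) = -480)
2397/526 + H/(-4309) = 2397/526 - 480/(-4309) = 2397*(1/526) - 480*(-1/4309) = 2397/526 + 480/4309 = 10581153/2266534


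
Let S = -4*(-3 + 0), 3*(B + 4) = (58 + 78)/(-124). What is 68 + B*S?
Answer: 484/31 ≈ 15.613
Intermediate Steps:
B = -406/93 (B = -4 + ((58 + 78)/(-124))/3 = -4 + (136*(-1/124))/3 = -4 + (⅓)*(-34/31) = -4 - 34/93 = -406/93 ≈ -4.3656)
S = 12 (S = -4*(-3) = 12)
68 + B*S = 68 - 406/93*12 = 68 - 1624/31 = 484/31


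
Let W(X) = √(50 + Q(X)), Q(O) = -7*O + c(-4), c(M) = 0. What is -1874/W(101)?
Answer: 1874*I*√73/219 ≈ 73.112*I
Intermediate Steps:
Q(O) = -7*O (Q(O) = -7*O + 0 = -7*O)
W(X) = √(50 - 7*X)
-1874/W(101) = -1874/√(50 - 7*101) = -1874/√(50 - 707) = -1874*(-I*√73/219) = -(-1874)*I*√73/219 = 1874*I*√73/219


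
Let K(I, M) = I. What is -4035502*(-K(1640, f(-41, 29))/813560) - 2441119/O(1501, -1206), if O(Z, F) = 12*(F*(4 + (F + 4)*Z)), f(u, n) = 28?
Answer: 392736697967115641/48278043540144 ≈ 8134.9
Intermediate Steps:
O(Z, F) = 12*F*(4 + Z*(4 + F)) (O(Z, F) = 12*(F*(4 + (4 + F)*Z)) = 12*(F*(4 + Z*(4 + F))) = 12*F*(4 + Z*(4 + F)))
-4035502*(-K(1640, f(-41, 29))/813560) - 2441119/O(1501, -1206) = -4035502/((-813560/1640)) - 2441119*(-1/(14472*(4 + 4*1501 - 1206*1501))) = -4035502/((-813560*1/1640)) - 2441119*(-1/(14472*(4 + 6004 - 1810206))) = -4035502/(-20339/41) - 2441119/(12*(-1206)*(-1804198)) = -4035502*(-41/20339) - 2441119/26110353456 = 165455582/20339 - 2441119*1/26110353456 = 165455582/20339 - 2441119/26110353456 = 392736697967115641/48278043540144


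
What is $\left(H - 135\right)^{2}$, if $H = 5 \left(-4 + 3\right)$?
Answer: $19600$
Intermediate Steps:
$H = -5$ ($H = 5 \left(-1\right) = -5$)
$\left(H - 135\right)^{2} = \left(-5 - 135\right)^{2} = \left(-140\right)^{2} = 19600$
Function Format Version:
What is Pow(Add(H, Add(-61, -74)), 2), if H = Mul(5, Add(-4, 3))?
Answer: 19600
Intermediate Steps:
H = -5 (H = Mul(5, -1) = -5)
Pow(Add(H, Add(-61, -74)), 2) = Pow(Add(-5, Add(-61, -74)), 2) = Pow(Add(-5, -135), 2) = Pow(-140, 2) = 19600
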